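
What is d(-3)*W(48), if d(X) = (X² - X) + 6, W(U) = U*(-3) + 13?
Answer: -2358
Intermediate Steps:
W(U) = 13 - 3*U (W(U) = -3*U + 13 = 13 - 3*U)
d(X) = 6 + X² - X
d(-3)*W(48) = (6 + (-3)² - 1*(-3))*(13 - 3*48) = (6 + 9 + 3)*(13 - 144) = 18*(-131) = -2358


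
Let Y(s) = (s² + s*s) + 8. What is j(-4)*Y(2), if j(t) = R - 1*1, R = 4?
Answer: 48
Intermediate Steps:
j(t) = 3 (j(t) = 4 - 1*1 = 4 - 1 = 3)
Y(s) = 8 + 2*s² (Y(s) = (s² + s²) + 8 = 2*s² + 8 = 8 + 2*s²)
j(-4)*Y(2) = 3*(8 + 2*2²) = 3*(8 + 2*4) = 3*(8 + 8) = 3*16 = 48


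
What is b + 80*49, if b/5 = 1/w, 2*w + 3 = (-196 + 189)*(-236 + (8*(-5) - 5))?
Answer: 3849445/982 ≈ 3920.0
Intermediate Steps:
w = 982 (w = -3/2 + ((-196 + 189)*(-236 + (8*(-5) - 5)))/2 = -3/2 + (-7*(-236 + (-40 - 5)))/2 = -3/2 + (-7*(-236 - 45))/2 = -3/2 + (-7*(-281))/2 = -3/2 + (½)*1967 = -3/2 + 1967/2 = 982)
b = 5/982 ≈ 0.0050917
b + 80*49 = 5/982 + 80*49 = 5/982 + 3920 = 3849445/982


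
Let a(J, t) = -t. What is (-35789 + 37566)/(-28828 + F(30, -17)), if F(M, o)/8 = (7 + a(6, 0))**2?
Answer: -1777/28436 ≈ -0.062491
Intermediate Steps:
F(M, o) = 392 (F(M, o) = 8*(7 - 1*0)**2 = 8*(7 + 0)**2 = 8*7**2 = 8*49 = 392)
(-35789 + 37566)/(-28828 + F(30, -17)) = (-35789 + 37566)/(-28828 + 392) = 1777/(-28436) = 1777*(-1/28436) = -1777/28436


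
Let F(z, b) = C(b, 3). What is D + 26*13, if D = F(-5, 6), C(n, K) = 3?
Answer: 341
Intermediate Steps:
F(z, b) = 3
D = 3
D + 26*13 = 3 + 26*13 = 3 + 338 = 341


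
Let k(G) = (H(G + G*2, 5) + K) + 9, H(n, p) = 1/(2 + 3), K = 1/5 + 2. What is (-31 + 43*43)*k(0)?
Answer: 103626/5 ≈ 20725.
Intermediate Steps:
K = 11/5 (K = 1/5 + 2 = 11/5 ≈ 2.2000)
H(n, p) = 1/5
k(G) = 57/5 (k(G) = (1/5 + 11/5) + 9 = 12/5 + 9 = 57/5)
(-31 + 43*43)*k(0) = (-31 + 43*43)*(57/5) = (-31 + 1849)*(57/5) = 1818*(57/5) = 103626/5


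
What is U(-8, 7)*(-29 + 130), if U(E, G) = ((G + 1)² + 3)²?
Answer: 453389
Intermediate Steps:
U(E, G) = (3 + (1 + G)²)² (U(E, G) = ((1 + G)² + 3)² = (3 + (1 + G)²)²)
U(-8, 7)*(-29 + 130) = (3 + (1 + 7)²)²*(-29 + 130) = (3 + 8²)²*101 = (3 + 64)²*101 = 67²*101 = 4489*101 = 453389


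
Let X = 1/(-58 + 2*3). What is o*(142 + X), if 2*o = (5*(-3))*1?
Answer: -110745/104 ≈ -1064.9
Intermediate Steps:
X = -1/52 (X = 1/(-58 + 6) = 1/(-52) = -1/52 ≈ -0.019231)
o = -15/2 (o = ((5*(-3))*1)/2 = (-15*1)/2 = (1/2)*(-15) = -15/2 ≈ -7.5000)
o*(142 + X) = -15*(142 - 1/52)/2 = -15/2*7383/52 = -110745/104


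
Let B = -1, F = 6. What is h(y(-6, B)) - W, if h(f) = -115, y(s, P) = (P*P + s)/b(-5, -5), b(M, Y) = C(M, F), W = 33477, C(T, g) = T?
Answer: -33592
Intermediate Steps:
b(M, Y) = M
y(s, P) = -s/5 - P²/5 (y(s, P) = (P*P + s)/(-5) = (P² + s)*(-⅕) = (s + P²)*(-⅕) = -s/5 - P²/5)
h(y(-6, B)) - W = -115 - 1*33477 = -115 - 33477 = -33592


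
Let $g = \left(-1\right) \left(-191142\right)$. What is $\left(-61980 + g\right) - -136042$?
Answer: $265204$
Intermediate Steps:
$g = 191142$
$\left(-61980 + g\right) - -136042 = \left(-61980 + 191142\right) - -136042 = 129162 + 136042 = 265204$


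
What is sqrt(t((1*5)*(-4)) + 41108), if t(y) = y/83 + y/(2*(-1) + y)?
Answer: 3*sqrt(3807434598)/913 ≈ 202.75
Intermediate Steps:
t(y) = y/83 + y/(-2 + y) (t(y) = y*(1/83) + y/(-2 + y) = y/83 + y/(-2 + y))
sqrt(t((1*5)*(-4)) + 41108) = sqrt(((1*5)*(-4))*(81 + (1*5)*(-4))/(83*(-2 + (1*5)*(-4))) + 41108) = sqrt((5*(-4))*(81 + 5*(-4))/(83*(-2 + 5*(-4))) + 41108) = sqrt((1/83)*(-20)*(81 - 20)/(-2 - 20) + 41108) = sqrt((1/83)*(-20)*61/(-22) + 41108) = sqrt((1/83)*(-20)*(-1/22)*61 + 41108) = sqrt(610/913 + 41108) = sqrt(37532214/913) = 3*sqrt(3807434598)/913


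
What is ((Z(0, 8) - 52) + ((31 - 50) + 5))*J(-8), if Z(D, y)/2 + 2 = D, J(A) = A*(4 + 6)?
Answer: 5600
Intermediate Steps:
J(A) = 10*A (J(A) = A*10 = 10*A)
Z(D, y) = -4 + 2*D
((Z(0, 8) - 52) + ((31 - 50) + 5))*J(-8) = (((-4 + 2*0) - 52) + ((31 - 50) + 5))*(10*(-8)) = (((-4 + 0) - 52) + (-19 + 5))*(-80) = ((-4 - 52) - 14)*(-80) = (-56 - 14)*(-80) = -70*(-80) = 5600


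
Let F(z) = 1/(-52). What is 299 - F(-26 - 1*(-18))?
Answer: 15549/52 ≈ 299.02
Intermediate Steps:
F(z) = -1/52
299 - F(-26 - 1*(-18)) = 299 - 1*(-1/52) = 299 + 1/52 = 15549/52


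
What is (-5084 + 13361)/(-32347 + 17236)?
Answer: -2759/5037 ≈ -0.54775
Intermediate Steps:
(-5084 + 13361)/(-32347 + 17236) = 8277/(-15111) = 8277*(-1/15111) = -2759/5037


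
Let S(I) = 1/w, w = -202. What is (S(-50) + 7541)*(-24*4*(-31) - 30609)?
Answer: -42092823873/202 ≈ -2.0838e+8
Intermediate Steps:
S(I) = -1/202 (S(I) = 1/(-202) = -1/202)
(S(-50) + 7541)*(-24*4*(-31) - 30609) = (-1/202 + 7541)*(-24*4*(-31) - 30609) = 1523281*(-96*(-31) - 30609)/202 = 1523281*(2976 - 30609)/202 = (1523281/202)*(-27633) = -42092823873/202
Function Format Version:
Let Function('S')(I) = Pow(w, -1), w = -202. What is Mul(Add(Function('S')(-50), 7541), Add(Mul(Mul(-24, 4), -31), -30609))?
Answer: Rational(-42092823873, 202) ≈ -2.0838e+8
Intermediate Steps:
Function('S')(I) = Rational(-1, 202) (Function('S')(I) = Pow(-202, -1) = Rational(-1, 202))
Mul(Add(Function('S')(-50), 7541), Add(Mul(Mul(-24, 4), -31), -30609)) = Mul(Add(Rational(-1, 202), 7541), Add(Mul(Mul(-24, 4), -31), -30609)) = Mul(Rational(1523281, 202), Add(Mul(-96, -31), -30609)) = Mul(Rational(1523281, 202), Add(2976, -30609)) = Mul(Rational(1523281, 202), -27633) = Rational(-42092823873, 202)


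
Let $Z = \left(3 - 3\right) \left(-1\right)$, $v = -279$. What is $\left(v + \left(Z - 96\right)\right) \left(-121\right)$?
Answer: $45375$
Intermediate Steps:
$Z = 0$ ($Z = 0 \left(-1\right) = 0$)
$\left(v + \left(Z - 96\right)\right) \left(-121\right) = \left(-279 + \left(0 - 96\right)\right) \left(-121\right) = \left(-279 - 96\right) \left(-121\right) = \left(-375\right) \left(-121\right) = 45375$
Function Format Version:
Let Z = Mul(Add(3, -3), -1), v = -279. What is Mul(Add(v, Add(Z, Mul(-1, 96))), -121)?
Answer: 45375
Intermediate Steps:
Z = 0 (Z = Mul(0, -1) = 0)
Mul(Add(v, Add(Z, Mul(-1, 96))), -121) = Mul(Add(-279, Add(0, Mul(-1, 96))), -121) = Mul(Add(-279, Add(0, -96)), -121) = Mul(Add(-279, -96), -121) = Mul(-375, -121) = 45375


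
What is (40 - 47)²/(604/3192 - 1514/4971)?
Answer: -21597338/50839 ≈ -424.82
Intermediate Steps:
(40 - 47)²/(604/3192 - 1514/4971) = (-7)²/(604*(1/3192) - 1514*1/4971) = 49/(151/798 - 1514/4971) = 49/(-50839/440762) = 49*(-440762/50839) = -21597338/50839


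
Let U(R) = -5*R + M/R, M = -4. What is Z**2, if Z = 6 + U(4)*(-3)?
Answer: 4761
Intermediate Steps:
U(R) = -5*R - 4/R
Z = 69 (Z = 6 + (-5*4 - 4/4)*(-3) = 6 + (-20 - 4*1/4)*(-3) = 6 + (-20 - 1)*(-3) = 6 - 21*(-3) = 6 + 63 = 69)
Z**2 = 69**2 = 4761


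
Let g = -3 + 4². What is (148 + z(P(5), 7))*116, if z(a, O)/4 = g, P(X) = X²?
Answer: 23200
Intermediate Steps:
g = 13 (g = -3 + 16 = 13)
z(a, O) = 52 (z(a, O) = 4*13 = 52)
(148 + z(P(5), 7))*116 = (148 + 52)*116 = 200*116 = 23200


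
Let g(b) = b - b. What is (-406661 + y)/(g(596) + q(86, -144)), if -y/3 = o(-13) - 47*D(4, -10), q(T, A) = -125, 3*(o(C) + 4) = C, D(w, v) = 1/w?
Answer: 1626403/500 ≈ 3252.8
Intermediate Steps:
o(C) = -4 + C/3
y = 241/4 (y = -3*((-4 + (1/3)*(-13)) - 47/4) = -3*((-4 - 13/3) - 47*1/4) = -3*(-25/3 - 47/4) = -3*(-241/12) = 241/4 ≈ 60.250)
g(b) = 0
(-406661 + y)/(g(596) + q(86, -144)) = (-406661 + 241/4)/(0 - 125) = -1626403/4/(-125) = -1626403/4*(-1/125) = 1626403/500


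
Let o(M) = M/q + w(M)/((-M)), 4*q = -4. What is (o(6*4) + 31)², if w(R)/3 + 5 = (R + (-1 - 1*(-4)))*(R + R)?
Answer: 1525225/64 ≈ 23832.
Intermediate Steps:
q = -1 (q = (¼)*(-4) = -1)
w(R) = -15 + 6*R*(3 + R) (w(R) = -15 + 3*((R + (-1 - 1*(-4)))*(R + R)) = -15 + 3*((R + (-1 + 4))*(2*R)) = -15 + 3*((R + 3)*(2*R)) = -15 + 3*((3 + R)*(2*R)) = -15 + 3*(2*R*(3 + R)) = -15 + 6*R*(3 + R))
o(M) = -M - (-15 + 6*M² + 18*M)/M (o(M) = M/(-1) + (-15 + 6*M² + 18*M)/((-M)) = M*(-1) + (-15 + 6*M² + 18*M)*(-1/M) = -M - (-15 + 6*M² + 18*M)/M)
(o(6*4) + 31)² = ((-18 - 42*4 + 15/((6*4))) + 31)² = ((-18 - 7*24 + 15/24) + 31)² = ((-18 - 168 + 15*(1/24)) + 31)² = ((-18 - 168 + 5/8) + 31)² = (-1483/8 + 31)² = (-1235/8)² = 1525225/64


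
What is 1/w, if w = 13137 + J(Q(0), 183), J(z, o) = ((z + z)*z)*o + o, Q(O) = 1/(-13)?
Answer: 169/2251446 ≈ 7.5063e-5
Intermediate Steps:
Q(O) = -1/13 (Q(O) = 1*(-1/13) = -1/13)
J(z, o) = o + 2*o*z² (J(z, o) = ((2*z)*z)*o + o = (2*z²)*o + o = 2*o*z² + o = o + 2*o*z²)
w = 2251446/169 (w = 13137 + 183*(1 + 2*(-1/13)²) = 13137 + 183*(1 + 2*(1/169)) = 13137 + 183*(1 + 2/169) = 13137 + 183*(171/169) = 13137 + 31293/169 = 2251446/169 ≈ 13322.)
1/w = 1/(2251446/169) = 169/2251446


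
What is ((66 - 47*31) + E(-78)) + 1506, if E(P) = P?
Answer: 37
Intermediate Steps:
((66 - 47*31) + E(-78)) + 1506 = ((66 - 47*31) - 78) + 1506 = ((66 - 1457) - 78) + 1506 = (-1391 - 78) + 1506 = -1469 + 1506 = 37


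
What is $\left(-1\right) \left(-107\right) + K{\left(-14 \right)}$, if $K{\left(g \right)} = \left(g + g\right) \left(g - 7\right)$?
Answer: $695$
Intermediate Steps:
$K{\left(g \right)} = 2 g \left(-7 + g\right)$ ($K{\left(g \right)} = 2 g \left(g - 7\right) = 2 g \left(-7 + g\right)$)
$\left(-1\right) \left(-107\right) + K{\left(-14 \right)} = \left(-1\right) \left(-107\right) + 2 \left(-14\right) \left(-7 - 14\right) = 107 + 2 \left(-14\right) \left(-21\right) = 107 + 588 = 695$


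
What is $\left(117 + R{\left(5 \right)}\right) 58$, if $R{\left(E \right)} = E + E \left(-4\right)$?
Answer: $5916$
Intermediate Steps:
$R{\left(E \right)} = - 3 E$ ($R{\left(E \right)} = E - 4 E = - 3 E$)
$\left(117 + R{\left(5 \right)}\right) 58 = \left(117 - 15\right) 58 = 102 \cdot 58 = 5916$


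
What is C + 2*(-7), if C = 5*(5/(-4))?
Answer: -81/4 ≈ -20.250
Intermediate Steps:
C = -25/4 (C = 5*(5*(-¼)) = 5*(-5/4) = -25/4 ≈ -6.2500)
C + 2*(-7) = -25/4 + 2*(-7) = -25/4 - 14 = -81/4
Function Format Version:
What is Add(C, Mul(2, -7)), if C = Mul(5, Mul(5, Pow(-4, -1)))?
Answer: Rational(-81, 4) ≈ -20.250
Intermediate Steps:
C = Rational(-25, 4) (C = Mul(5, Mul(5, Rational(-1, 4))) = Mul(5, Rational(-5, 4)) = Rational(-25, 4) ≈ -6.2500)
Add(C, Mul(2, -7)) = Add(Rational(-25, 4), Mul(2, -7)) = Add(Rational(-25, 4), -14) = Rational(-81, 4)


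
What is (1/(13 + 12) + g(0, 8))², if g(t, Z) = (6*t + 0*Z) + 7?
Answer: 30976/625 ≈ 49.562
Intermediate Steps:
g(t, Z) = 7 + 6*t (g(t, Z) = (6*t + 0) + 7 = 6*t + 7 = 7 + 6*t)
(1/(13 + 12) + g(0, 8))² = (1/(13 + 12) + (7 + 6*0))² = (1/25 + (7 + 0))² = (1/25 + 7)² = (176/25)² = 30976/625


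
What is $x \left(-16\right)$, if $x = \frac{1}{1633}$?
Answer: $- \frac{16}{1633} \approx -0.0097979$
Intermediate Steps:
$x = \frac{1}{1633} \approx 0.00061237$
$x \left(-16\right) = \frac{1}{1633} \left(-16\right) = - \frac{16}{1633}$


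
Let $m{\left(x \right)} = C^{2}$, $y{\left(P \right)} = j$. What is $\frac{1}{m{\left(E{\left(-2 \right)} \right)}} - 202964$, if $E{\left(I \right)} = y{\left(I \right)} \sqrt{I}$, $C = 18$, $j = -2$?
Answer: $- \frac{65760335}{324} \approx -2.0296 \cdot 10^{5}$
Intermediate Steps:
$y{\left(P \right)} = -2$
$E{\left(I \right)} = - 2 \sqrt{I}$
$m{\left(x \right)} = 324$ ($m{\left(x \right)} = 18^{2} = 324$)
$\frac{1}{m{\left(E{\left(-2 \right)} \right)}} - 202964 = \frac{1}{324} - 202964 = - \frac{65760335}{324}$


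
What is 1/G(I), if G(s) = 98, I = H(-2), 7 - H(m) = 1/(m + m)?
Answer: 1/98 ≈ 0.010204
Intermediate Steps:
H(m) = 7 - 1/(2*m) (H(m) = 7 - 1/(m + m) = 7 - 1/(2*m))
I = 29/4 (I = 7 - ½/(-2) = 7 - ½*(-½) = 7 + ¼ = 29/4 ≈ 7.2500)
1/G(I) = 1/98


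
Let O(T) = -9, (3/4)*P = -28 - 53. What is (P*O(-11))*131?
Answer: 127332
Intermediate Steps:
P = -108 (P = 4*(-28 - 53)/3 = (4/3)*(-81) = -108)
(P*O(-11))*131 = -108*(-9)*131 = 972*131 = 127332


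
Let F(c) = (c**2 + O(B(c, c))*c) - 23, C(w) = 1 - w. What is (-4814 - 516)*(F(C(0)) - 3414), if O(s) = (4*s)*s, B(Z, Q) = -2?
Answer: 18228600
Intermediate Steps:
O(s) = 4*s**2
F(c) = -23 + c**2 + 16*c (F(c) = (c**2 + (4*(-2)**2)*c) - 23 = (c**2 + (4*4)*c) - 23 = (c**2 + 16*c) - 23 = -23 + c**2 + 16*c)
(-4814 - 516)*(F(C(0)) - 3414) = (-4814 - 516)*((-23 + (1 - 1*0)**2 + 16*(1 - 1*0)) - 3414) = -5330*((-23 + (1 + 0)**2 + 16*(1 + 0)) - 3414) = -5330*((-23 + 1**2 + 16*1) - 3414) = -5330*((-23 + 1 + 16) - 3414) = -5330*(-6 - 3414) = -5330*(-3420) = 18228600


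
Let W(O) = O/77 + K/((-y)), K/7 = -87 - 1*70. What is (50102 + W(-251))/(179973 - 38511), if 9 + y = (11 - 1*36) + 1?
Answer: 5782558/16338861 ≈ 0.35391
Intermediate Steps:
y = -33 (y = -9 + ((11 - 1*36) + 1) = -9 + ((11 - 36) + 1) = -9 + (-25 + 1) = -9 - 24 = -33)
K = -1099 (K = 7*(-87 - 1*70) = 7*(-87 - 70) = 7*(-157) = -1099)
W(O) = -1099/33 + O/77 (W(O) = O/77 - 1099/((-1*(-33))) = O*(1/77) - 1099/33 = O/77 - 1099*1/33 = O/77 - 1099/33 = -1099/33 + O/77)
(50102 + W(-251))/(179973 - 38511) = (50102 + (-1099/33 + (1/77)*(-251)))/(179973 - 38511) = (50102 + (-1099/33 - 251/77))/141462 = (50102 - 8446/231)*(1/141462) = (11565116/231)*(1/141462) = 5782558/16338861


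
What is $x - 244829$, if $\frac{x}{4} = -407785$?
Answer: $-1875969$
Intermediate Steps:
$x = -1631140$ ($x = 4 \left(-407785\right) = -1631140$)
$x - 244829 = -1631140 - 244829 = -1875969$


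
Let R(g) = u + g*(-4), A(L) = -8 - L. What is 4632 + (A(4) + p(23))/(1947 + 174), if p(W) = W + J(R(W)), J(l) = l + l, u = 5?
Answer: 9824309/2121 ≈ 4631.9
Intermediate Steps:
R(g) = 5 - 4*g (R(g) = 5 + g*(-4) = 5 - 4*g)
J(l) = 2*l
p(W) = 10 - 7*W (p(W) = W + 2*(5 - 4*W) = W + (10 - 8*W) = 10 - 7*W)
4632 + (A(4) + p(23))/(1947 + 174) = 4632 + ((-8 - 1*4) + (10 - 7*23))/(1947 + 174) = 4632 + ((-8 - 4) + (10 - 161))/2121 = 4632 + (-12 - 151)*(1/2121) = 4632 - 163*1/2121 = 4632 - 163/2121 = 9824309/2121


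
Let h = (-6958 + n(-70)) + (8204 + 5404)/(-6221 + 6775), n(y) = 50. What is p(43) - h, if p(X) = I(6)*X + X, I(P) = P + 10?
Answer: 2109199/277 ≈ 7614.4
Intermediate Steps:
I(P) = 10 + P
p(X) = 17*X (p(X) = (10 + 6)*X + X = 16*X + X = 17*X)
h = -1906712/277 (h = (-6958 + 50) + (8204 + 5404)/(-6221 + 6775) = -6908 + 13608/554 = -6908 + 13608*(1/554) = -6908 + 6804/277 = -1906712/277 ≈ -6883.4)
p(43) - h = 17*43 - 1*(-1906712/277) = 731 + 1906712/277 = 2109199/277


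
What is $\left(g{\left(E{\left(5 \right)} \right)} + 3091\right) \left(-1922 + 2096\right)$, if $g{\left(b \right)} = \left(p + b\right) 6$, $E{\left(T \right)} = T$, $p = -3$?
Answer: $539922$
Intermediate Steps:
$g{\left(b \right)} = -18 + 6 b$ ($g{\left(b \right)} = \left(-3 + b\right) 6 = -18 + 6 b$)
$\left(g{\left(E{\left(5 \right)} \right)} + 3091\right) \left(-1922 + 2096\right) = \left(\left(-18 + 6 \cdot 5\right) + 3091\right) \left(-1922 + 2096\right) = \left(\left(-18 + 30\right) + 3091\right) 174 = \left(12 + 3091\right) 174 = 3103 \cdot 174 = 539922$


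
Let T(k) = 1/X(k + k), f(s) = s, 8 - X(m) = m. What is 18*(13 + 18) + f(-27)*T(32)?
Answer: 31275/56 ≈ 558.48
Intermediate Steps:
X(m) = 8 - m
T(k) = 1/(8 - 2*k) (T(k) = 1/(8 - (k + k)) = 1/(8 - 2*k))
18*(13 + 18) + f(-27)*T(32) = 18*(13 + 18) - (-27)/(-8 + 2*32) = 18*31 - (-27)/(-8 + 64) = 558 - (-27)/56 = 558 - 27*(-1/56) = 558 + 27/56 = 31275/56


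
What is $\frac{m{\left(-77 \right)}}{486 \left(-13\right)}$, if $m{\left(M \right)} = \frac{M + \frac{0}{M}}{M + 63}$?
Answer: $- \frac{11}{12636} \approx -0.00087053$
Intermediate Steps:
$m{\left(M \right)} = \frac{M}{63 + M}$ ($m{\left(M \right)} = \frac{M + 0}{63 + M} = \frac{M}{63 + M}$)
$\frac{m{\left(-77 \right)}}{486 \left(-13\right)} = \frac{\left(-77\right) \frac{1}{63 - 77}}{486 \left(-13\right)} = \frac{\left(-77\right) \frac{1}{-14}}{-6318} = \left(-77\right) \left(- \frac{1}{14}\right) \left(- \frac{1}{6318}\right) = \frac{11}{2} \left(- \frac{1}{6318}\right) = - \frac{11}{12636}$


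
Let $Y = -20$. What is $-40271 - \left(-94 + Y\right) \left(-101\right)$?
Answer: $-51785$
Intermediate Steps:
$-40271 - \left(-94 + Y\right) \left(-101\right) = -40271 - \left(-94 - 20\right) \left(-101\right) = -40271 - \left(-114\right) \left(-101\right) = -40271 - 11514 = -51785$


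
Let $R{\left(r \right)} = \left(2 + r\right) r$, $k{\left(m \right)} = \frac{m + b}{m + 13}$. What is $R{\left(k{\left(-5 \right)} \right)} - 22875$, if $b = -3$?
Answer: $-22876$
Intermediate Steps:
$k{\left(m \right)} = \frac{-3 + m}{13 + m}$ ($k{\left(m \right)} = \frac{m - 3}{m + 13} = \frac{-3 + m}{13 + m}$)
$R{\left(r \right)} = r \left(2 + r\right)$
$R{\left(k{\left(-5 \right)} \right)} - 22875 = \frac{-3 - 5}{13 - 5} \left(2 + \frac{-3 - 5}{13 - 5}\right) - 22875 = \frac{1}{8} \left(-8\right) \left(2 + \frac{1}{8} \left(-8\right)\right) - 22875 = - (2 - 1) - 22875 = \left(-1\right) 1 - 22875 = -1 - 22875 = -22876$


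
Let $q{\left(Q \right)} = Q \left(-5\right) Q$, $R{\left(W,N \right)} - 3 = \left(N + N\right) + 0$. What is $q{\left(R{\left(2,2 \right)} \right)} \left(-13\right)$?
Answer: $3185$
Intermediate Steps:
$R{\left(W,N \right)} = 3 + 2 N$ ($R{\left(W,N \right)} = 3 + \left(\left(N + N\right) + 0\right) = 3 + \left(2 N + 0\right) = 3 + 2 N$)
$q{\left(Q \right)} = - 5 Q^{2}$ ($q{\left(Q \right)} = - 5 Q Q = - 5 Q^{2}$)
$q{\left(R{\left(2,2 \right)} \right)} \left(-13\right) = - 5 \left(3 + 2 \cdot 2\right)^{2} \left(-13\right) = - 5 \left(3 + 4\right)^{2} \left(-13\right) = - 5 \cdot 7^{2} \left(-13\right) = \left(-5\right) 49 \left(-13\right) = \left(-245\right) \left(-13\right) = 3185$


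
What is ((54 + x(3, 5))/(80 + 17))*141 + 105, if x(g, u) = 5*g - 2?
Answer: 19632/97 ≈ 202.39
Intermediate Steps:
x(g, u) = -2 + 5*g
((54 + x(3, 5))/(80 + 17))*141 + 105 = ((54 + (-2 + 5*3))/(80 + 17))*141 + 105 = ((54 + (-2 + 15))/97)*141 + 105 = ((54 + 13)*(1/97))*141 + 105 = (67*(1/97))*141 + 105 = (67/97)*141 + 105 = 9447/97 + 105 = 19632/97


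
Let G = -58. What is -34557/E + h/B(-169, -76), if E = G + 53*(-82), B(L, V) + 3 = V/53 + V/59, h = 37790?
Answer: -173266466973/26266924 ≈ -6596.4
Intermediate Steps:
B(L, V) = -3 + 112*V/3127 (B(L, V) = -3 + (V/53 + V/59) = -3 + 112*V/3127)
E = -4404 (E = -58 + 53*(-82) = -58 - 4346 = -4404)
-34557/E + h/B(-169, -76) = -34557/(-4404) + 37790/(-3 + (112/3127)*(-76)) = -34557*(-1/4404) + 37790/(-3 - 8512/3127) = 11519/1468 + 37790/(-17893/3127) = 11519/1468 + 37790*(-3127/17893) = 11519/1468 - 118169330/17893 = -173266466973/26266924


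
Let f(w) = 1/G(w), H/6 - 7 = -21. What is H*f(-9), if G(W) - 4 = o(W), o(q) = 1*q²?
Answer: -84/85 ≈ -0.98824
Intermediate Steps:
o(q) = q²
H = -84 (H = 42 + 6*(-21) = 42 - 126 = -84)
G(W) = 4 + W²
f(w) = 1/(4 + w²)
H*f(-9) = -84/(4 + (-9)²) = -84/(4 + 81) = -84/85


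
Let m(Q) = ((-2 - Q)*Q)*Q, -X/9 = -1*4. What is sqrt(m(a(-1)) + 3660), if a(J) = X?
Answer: 2*I*sqrt(11397) ≈ 213.51*I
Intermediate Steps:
X = 36 (X = -(-9)*4 = -9*(-4) = 36)
a(J) = 36
m(Q) = Q**2*(-2 - Q) (m(Q) = (Q*(-2 - Q))*Q = Q**2*(-2 - Q))
sqrt(m(a(-1)) + 3660) = sqrt(36**2*(-2 - 1*36) + 3660) = sqrt(1296*(-2 - 36) + 3660) = sqrt(1296*(-38) + 3660) = sqrt(-49248 + 3660) = sqrt(-45588) = 2*I*sqrt(11397)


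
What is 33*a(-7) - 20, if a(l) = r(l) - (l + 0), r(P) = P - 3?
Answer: -119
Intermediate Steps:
r(P) = -3 + P
a(l) = -3 (a(l) = (-3 + l) - (l + 0) = (-3 + l) - l = -3)
33*a(-7) - 20 = 33*(-3) - 20 = -99 - 20 = -119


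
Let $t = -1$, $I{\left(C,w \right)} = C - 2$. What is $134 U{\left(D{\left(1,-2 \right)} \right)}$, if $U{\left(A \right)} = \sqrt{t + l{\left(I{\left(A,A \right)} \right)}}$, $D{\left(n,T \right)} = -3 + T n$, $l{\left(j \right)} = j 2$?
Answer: $134 i \sqrt{15} \approx 518.98 i$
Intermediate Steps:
$I{\left(C,w \right)} = -2 + C$
$l{\left(j \right)} = 2 j$
$U{\left(A \right)} = \sqrt{-5 + 2 A}$ ($U{\left(A \right)} = \sqrt{-1 + 2 \left(-2 + A\right)} = \sqrt{-1 + \left(-4 + 2 A\right)} = \sqrt{-5 + 2 A}$)
$134 U{\left(D{\left(1,-2 \right)} \right)} = 134 \sqrt{-5 + 2 \left(-3 - 2\right)} = 134 \sqrt{-5 + 2 \left(-5\right)} = 134 \sqrt{-5 - 10} = 134 \sqrt{-15} = 134 i \sqrt{15}$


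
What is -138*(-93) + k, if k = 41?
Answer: 12875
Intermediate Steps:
-138*(-93) + k = -138*(-93) + 41 = 12834 + 41 = 12875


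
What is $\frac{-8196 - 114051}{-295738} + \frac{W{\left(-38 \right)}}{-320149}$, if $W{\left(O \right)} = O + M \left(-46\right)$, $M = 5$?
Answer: $\frac{39216512587}{94680224962} \approx 0.4142$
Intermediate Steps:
$W{\left(O \right)} = -230 + O$ ($W{\left(O \right)} = O + 5 \left(-46\right) = O - 230 = -230 + O$)
$\frac{-8196 - 114051}{-295738} + \frac{W{\left(-38 \right)}}{-320149} = \frac{-8196 - 114051}{-295738} + \frac{-230 - 38}{-320149} = \left(-8196 - 114051\right) \left(- \frac{1}{295738}\right) - - \frac{268}{320149} = \left(-122247\right) \left(- \frac{1}{295738}\right) + \frac{268}{320149} = \frac{122247}{295738} + \frac{268}{320149} = \frac{39216512587}{94680224962}$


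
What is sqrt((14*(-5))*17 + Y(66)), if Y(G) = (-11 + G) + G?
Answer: I*sqrt(1069) ≈ 32.696*I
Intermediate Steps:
Y(G) = -11 + 2*G
sqrt((14*(-5))*17 + Y(66)) = sqrt((14*(-5))*17 + (-11 + 2*66)) = sqrt(-70*17 + (-11 + 132)) = sqrt(-1190 + 121) = sqrt(-1069) = I*sqrt(1069)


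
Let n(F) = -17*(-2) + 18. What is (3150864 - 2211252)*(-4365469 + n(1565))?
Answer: -4101798198204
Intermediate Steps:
n(F) = 52 (n(F) = 34 + 18 = 52)
(3150864 - 2211252)*(-4365469 + n(1565)) = (3150864 - 2211252)*(-4365469 + 52) = 939612*(-4365417) = -4101798198204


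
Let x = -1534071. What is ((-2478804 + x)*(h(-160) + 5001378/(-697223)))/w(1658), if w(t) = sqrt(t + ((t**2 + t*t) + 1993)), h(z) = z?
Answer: 467728904121750*sqrt(5501579)/3835827415117 ≈ 2.8601e+5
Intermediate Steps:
w(t) = sqrt(1993 + t + 2*t**2) (w(t) = sqrt(t + ((t**2 + t**2) + 1993)) = sqrt(t + (2*t**2 + 1993)) = sqrt(t + (1993 + 2*t**2)) = sqrt(1993 + t + 2*t**2))
((-2478804 + x)*(h(-160) + 5001378/(-697223)))/w(1658) = ((-2478804 - 1534071)*(-160 + 5001378/(-697223)))/(sqrt(1993 + 1658 + 2*1658**2)) = (-4012875*(-160 + 5001378*(-1/697223)))/(sqrt(1993 + 1658 + 2*2748964)) = (-4012875*(-160 - 5001378/697223))/(sqrt(1993 + 1658 + 5497928)) = (-4012875*(-116557058/697223))/(sqrt(5501579)) = 467728904121750*(sqrt(5501579)/5501579)/697223 = 467728904121750*sqrt(5501579)/3835827415117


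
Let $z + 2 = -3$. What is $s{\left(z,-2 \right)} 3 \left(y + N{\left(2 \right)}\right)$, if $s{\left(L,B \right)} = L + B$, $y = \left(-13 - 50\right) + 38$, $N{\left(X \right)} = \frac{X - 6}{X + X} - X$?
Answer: $588$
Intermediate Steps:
$z = -5$ ($z = -2 - 3 = -5$)
$N{\left(X \right)} = - X + \frac{-6 + X}{2 X}$ ($N{\left(X \right)} = \frac{-6 + X}{2 X} - X = - X + \frac{-6 + X}{2 X}$)
$y = -25$ ($y = -63 + 38 = -25$)
$s{\left(L,B \right)} = B + L$
$s{\left(z,-2 \right)} 3 \left(y + N{\left(2 \right)}\right) = \left(-2 - 5\right) 3 \left(-25 - \left(\frac{3}{2} + \frac{3}{2}\right)\right) = \left(-7\right) 3 \left(-25 - 3\right) = - 21 \left(-25 - 3\right) = \left(-21\right) \left(-28\right) = 588$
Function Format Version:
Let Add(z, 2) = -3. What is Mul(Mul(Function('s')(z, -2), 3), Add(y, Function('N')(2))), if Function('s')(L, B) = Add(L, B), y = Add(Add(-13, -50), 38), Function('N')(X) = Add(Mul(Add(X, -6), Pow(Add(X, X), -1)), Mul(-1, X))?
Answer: 588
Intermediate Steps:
z = -5 (z = Add(-2, -3) = -5)
Function('N')(X) = Add(Mul(-1, X), Mul(Rational(1, 2), Pow(X, -1), Add(-6, X))) (Function('N')(X) = Add(Mul(Add(-6, X), Pow(Mul(2, X), -1)), Mul(-1, X)) = Add(Mul(Add(-6, X), Mul(Rational(1, 2), Pow(X, -1))), Mul(-1, X)) = Add(Mul(Rational(1, 2), Pow(X, -1), Add(-6, X)), Mul(-1, X)) = Add(Mul(-1, X), Mul(Rational(1, 2), Pow(X, -1), Add(-6, X))))
y = -25 (y = Add(-63, 38) = -25)
Function('s')(L, B) = Add(B, L)
Mul(Mul(Function('s')(z, -2), 3), Add(y, Function('N')(2))) = Mul(Mul(Add(-2, -5), 3), Add(-25, Add(Rational(1, 2), Mul(-1, 2), Mul(-3, Pow(2, -1))))) = Mul(Mul(-7, 3), Add(-25, Add(Rational(1, 2), -2, Mul(-3, Rational(1, 2))))) = Mul(-21, Add(-25, Add(Rational(1, 2), -2, Rational(-3, 2)))) = Mul(-21, Add(-25, -3)) = Mul(-21, -28) = 588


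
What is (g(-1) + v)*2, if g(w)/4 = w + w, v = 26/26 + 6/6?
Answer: -12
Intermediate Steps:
v = 2 (v = 26*(1/26) + 6*(⅙) = 1 + 1 = 2)
g(w) = 8*w (g(w) = 4*(w + w) = 4*(2*w) = 8*w)
(g(-1) + v)*2 = (8*(-1) + 2)*2 = (-8 + 2)*2 = -6*2 = -12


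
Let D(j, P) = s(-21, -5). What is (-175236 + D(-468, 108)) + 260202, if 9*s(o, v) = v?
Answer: 764689/9 ≈ 84966.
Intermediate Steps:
s(o, v) = v/9
D(j, P) = -5/9 (D(j, P) = (⅑)*(-5) = -5/9)
(-175236 + D(-468, 108)) + 260202 = (-175236 - 5/9) + 260202 = -1577129/9 + 260202 = 764689/9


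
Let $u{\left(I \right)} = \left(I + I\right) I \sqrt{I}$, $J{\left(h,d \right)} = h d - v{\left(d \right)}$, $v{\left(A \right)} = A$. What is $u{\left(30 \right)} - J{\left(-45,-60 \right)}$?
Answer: $-2760 + 1800 \sqrt{30} \approx 7099.0$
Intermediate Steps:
$J{\left(h,d \right)} = - d + d h$ ($J{\left(h,d \right)} = h d - d = d h - d = - d + d h$)
$u{\left(I \right)} = 2 I^{\frac{5}{2}}$ ($u{\left(I \right)} = 2 I I^{\frac{3}{2}} = 2 I^{\frac{5}{2}}$)
$u{\left(30 \right)} - J{\left(-45,-60 \right)} = 2 \cdot 30^{\frac{5}{2}} - - 60 \left(-1 - 45\right) = 2 \cdot 900 \sqrt{30} - \left(-60\right) \left(-46\right) = 1800 \sqrt{30} - 2760 = -2760 + 1800 \sqrt{30}$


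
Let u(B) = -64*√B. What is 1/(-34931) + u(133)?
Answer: -1/34931 - 64*√133 ≈ -738.08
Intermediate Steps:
1/(-34931) + u(133) = 1/(-34931) - 64*√133 = -1/34931 - 64*√133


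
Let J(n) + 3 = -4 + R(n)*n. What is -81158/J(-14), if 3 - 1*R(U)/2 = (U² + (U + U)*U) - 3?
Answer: -11594/2327 ≈ -4.9824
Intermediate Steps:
R(U) = 12 - 6*U² (R(U) = 6 - 2*((U² + (U + U)*U) - 3) = 6 - 2*((U² + (2*U)*U) - 3) = 6 - 2*((U² + 2*U²) - 3) = 6 - 2*(3*U² - 3) = 6 - 2*(-3 + 3*U²) = 6 + (6 - 6*U²) = 12 - 6*U²)
J(n) = -7 + n*(12 - 6*n²) (J(n) = -3 + (-4 + (12 - 6*n²)*n) = -3 + (-4 + n*(12 - 6*n²)) = -7 + n*(12 - 6*n²))
-81158/J(-14) = -81158/(-7 - 6*(-14)³ + 12*(-14)) = -81158/(-7 - 6*(-2744) - 168) = -81158/(-7 + 16464 - 168) = -81158/16289 = -81158*1/16289 = -11594/2327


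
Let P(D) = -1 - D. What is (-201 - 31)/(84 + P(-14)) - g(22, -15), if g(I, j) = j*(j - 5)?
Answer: -29332/97 ≈ -302.39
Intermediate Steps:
g(I, j) = j*(-5 + j)
(-201 - 31)/(84 + P(-14)) - g(22, -15) = (-201 - 31)/(84 + (-1 - 1*(-14))) - (-15)*(-5 - 15) = -232/(84 + (-1 + 14)) - (-15)*(-20) = -232/(84 + 13) - 1*300 = -232/97 - 300 = -29332/97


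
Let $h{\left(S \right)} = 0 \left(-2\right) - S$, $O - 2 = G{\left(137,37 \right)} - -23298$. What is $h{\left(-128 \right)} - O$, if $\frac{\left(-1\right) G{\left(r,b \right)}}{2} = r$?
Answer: $-22898$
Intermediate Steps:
$G{\left(r,b \right)} = - 2 r$
$O = 23026$ ($O = 2 - -23024 = 2 + \left(-274 + 23298\right) = 2 + 23024 = 23026$)
$h{\left(S \right)} = - S$ ($h{\left(S \right)} = 0 - S = - S$)
$h{\left(-128 \right)} - O = \left(-1\right) \left(-128\right) - 23026 = 128 - 23026 = -22898$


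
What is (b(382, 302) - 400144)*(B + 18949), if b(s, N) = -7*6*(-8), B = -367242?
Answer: 139250327744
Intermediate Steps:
b(s, N) = 336 (b(s, N) = -42*(-8) = 336)
(b(382, 302) - 400144)*(B + 18949) = (336 - 400144)*(-367242 + 18949) = -399808*(-348293) = 139250327744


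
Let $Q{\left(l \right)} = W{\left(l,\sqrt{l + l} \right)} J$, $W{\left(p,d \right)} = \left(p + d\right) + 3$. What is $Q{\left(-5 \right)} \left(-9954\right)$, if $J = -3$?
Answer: $-59724 + 29862 i \sqrt{10} \approx -59724.0 + 94432.0 i$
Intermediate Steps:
$W{\left(p,d \right)} = 3 + d + p$ ($W{\left(p,d \right)} = \left(d + p\right) + 3 = 3 + d + p$)
$Q{\left(l \right)} = -9 - 3 l - 3 \sqrt{2} \sqrt{l}$ ($Q{\left(l \right)} = \left(3 + \sqrt{l + l} + l\right) \left(-3\right) = \left(3 + \sqrt{2 l} + l\right) \left(-3\right) = \left(3 + \sqrt{2} \sqrt{l} + l\right) \left(-3\right) = \left(3 + l + \sqrt{2} \sqrt{l}\right) \left(-3\right) = -9 - 3 l - 3 \sqrt{2} \sqrt{l}$)
$Q{\left(-5 \right)} \left(-9954\right) = \left(-9 - -15 - 3 \sqrt{2} \sqrt{-5}\right) \left(-9954\right) = \left(-9 + 15 - 3 \sqrt{2} i \sqrt{5}\right) \left(-9954\right) = \left(-9 + 15 - 3 i \sqrt{10}\right) \left(-9954\right) = \left(6 - 3 i \sqrt{10}\right) \left(-9954\right) = -59724 + 29862 i \sqrt{10}$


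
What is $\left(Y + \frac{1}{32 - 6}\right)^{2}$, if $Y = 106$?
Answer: $\frac{7601049}{676} \approx 11244.0$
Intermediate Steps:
$\left(Y + \frac{1}{32 - 6}\right)^{2} = \left(106 + \frac{1}{32 - 6}\right)^{2} = \left(106 + \frac{1}{26}\right)^{2} = \left(\frac{2757}{26}\right)^{2} = \frac{7601049}{676}$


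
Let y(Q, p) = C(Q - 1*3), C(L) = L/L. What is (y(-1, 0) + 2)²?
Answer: 9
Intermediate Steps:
C(L) = 1
y(Q, p) = 1
(y(-1, 0) + 2)² = (1 + 2)² = 3² = 9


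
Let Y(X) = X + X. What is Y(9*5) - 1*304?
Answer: -214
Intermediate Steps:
Y(X) = 2*X
Y(9*5) - 1*304 = 2*(9*5) - 1*304 = 2*45 - 304 = 90 - 304 = -214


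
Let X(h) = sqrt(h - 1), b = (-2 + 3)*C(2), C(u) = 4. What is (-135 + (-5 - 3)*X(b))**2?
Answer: 18417 + 2160*sqrt(3) ≈ 22158.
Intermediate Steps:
b = 4 (b = (-2 + 3)*4 = 1*4 = 4)
X(h) = sqrt(-1 + h)
(-135 + (-5 - 3)*X(b))**2 = (-135 + (-5 - 3)*sqrt(-1 + 4))**2 = (-135 - 8*sqrt(3))**2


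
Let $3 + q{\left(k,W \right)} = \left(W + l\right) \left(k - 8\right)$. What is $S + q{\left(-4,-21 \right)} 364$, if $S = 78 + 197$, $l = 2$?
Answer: $82175$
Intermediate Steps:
$q{\left(k,W \right)} = -3 + \left(-8 + k\right) \left(2 + W\right)$ ($q{\left(k,W \right)} = -3 + \left(W + 2\right) \left(k - 8\right) = -3 + \left(2 + W\right) \left(-8 + k\right) = -3 + \left(-8 + k\right) \left(2 + W\right)$)
$S = 275$
$S + q{\left(-4,-21 \right)} 364 = 275 + \left(-19 - -168 + 2 \left(-4\right) - -84\right) 364 = 275 + \left(-19 + 168 - 8 + 84\right) 364 = 275 + 225 \cdot 364 = 275 + 81900 = 82175$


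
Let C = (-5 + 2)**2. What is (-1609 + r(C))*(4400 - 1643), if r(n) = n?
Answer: -4411200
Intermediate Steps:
C = 9 (C = (-3)**2 = 9)
(-1609 + r(C))*(4400 - 1643) = (-1609 + 9)*(4400 - 1643) = -1600*2757 = -4411200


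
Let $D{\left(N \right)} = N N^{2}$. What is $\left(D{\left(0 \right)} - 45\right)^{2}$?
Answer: $2025$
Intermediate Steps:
$D{\left(N \right)} = N^{3}$
$\left(D{\left(0 \right)} - 45\right)^{2} = \left(0^{3} - 45\right)^{2} = \left(0 - 45\right)^{2} = \left(-45\right)^{2} = 2025$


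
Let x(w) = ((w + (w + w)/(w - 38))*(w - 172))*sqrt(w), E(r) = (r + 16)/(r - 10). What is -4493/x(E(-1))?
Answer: 235401749*I*sqrt(165)/176349825 ≈ 17.147*I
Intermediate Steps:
E(r) = (16 + r)/(-10 + r)
x(w) = sqrt(w)*(-172 + w)*(w + 2*w/(-38 + w)) (x(w) = ((w + (2*w)/(-38 + w))*(-172 + w))*sqrt(w) = ((w + 2*w/(-38 + w))*(-172 + w))*sqrt(w) = ((-172 + w)*(w + 2*w/(-38 + w)))*sqrt(w) = sqrt(w)*(-172 + w)*(w + 2*w/(-38 + w)))
-4493/x(E(-1)) = -4493*11*I*sqrt(11)*(-38 + (16 - 1)/(-10 - 1))/((16 - 1)**(3/2)*(6192 + ((16 - 1)/(-10 - 1))**2 - 208*(16 - 1)/(-10 - 1))) = -4493*11*I*sqrt(165)*(-38 + 15/(-11))/(225*(6192 + (15/(-11))**2 - 208*15/(-11))) = -4493*11*I*sqrt(165)*(-38 - 1/11*15)/(225*(6192 + (-1/11*15)**2 - (-208)*15/11)) = -4493*11*I*sqrt(165)*(-38 - 15/11)/(225*(6192 + (-15/11)**2 - 208*(-15/11))) = -4493*(-433*I*sqrt(165)/(225*(6192 + 225/121 + 3120/11))) = -4493*(-52393*I*sqrt(165)/176349825) = -(-235401749)*I*sqrt(165)/176349825 = 235401749*I*sqrt(165)/176349825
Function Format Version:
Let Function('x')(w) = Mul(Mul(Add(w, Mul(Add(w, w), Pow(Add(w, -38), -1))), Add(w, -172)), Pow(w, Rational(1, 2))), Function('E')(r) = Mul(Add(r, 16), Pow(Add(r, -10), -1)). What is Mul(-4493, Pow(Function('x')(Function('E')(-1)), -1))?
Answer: Mul(Rational(235401749, 176349825), I, Pow(165, Rational(1, 2))) ≈ Mul(17.147, I)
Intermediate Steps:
Function('E')(r) = Mul(Pow(Add(-10, r), -1), Add(16, r)) (Function('E')(r) = Mul(Add(16, r), Pow(Add(-10, r), -1)) = Mul(Pow(Add(-10, r), -1), Add(16, r)))
Function('x')(w) = Mul(Pow(w, Rational(1, 2)), Add(-172, w), Add(w, Mul(2, w, Pow(Add(-38, w), -1)))) (Function('x')(w) = Mul(Mul(Add(w, Mul(Mul(2, w), Pow(Add(-38, w), -1))), Add(-172, w)), Pow(w, Rational(1, 2))) = Mul(Mul(Add(w, Mul(2, w, Pow(Add(-38, w), -1))), Add(-172, w)), Pow(w, Rational(1, 2))) = Mul(Mul(Add(-172, w), Add(w, Mul(2, w, Pow(Add(-38, w), -1)))), Pow(w, Rational(1, 2))) = Mul(Pow(w, Rational(1, 2)), Add(-172, w), Add(w, Mul(2, w, Pow(Add(-38, w), -1)))))
Mul(-4493, Pow(Function('x')(Function('E')(-1)), -1)) = Mul(-4493, Pow(Mul(Pow(Mul(Pow(Add(-10, -1), -1), Add(16, -1)), Rational(3, 2)), Pow(Add(-38, Mul(Pow(Add(-10, -1), -1), Add(16, -1))), -1), Add(6192, Pow(Mul(Pow(Add(-10, -1), -1), Add(16, -1)), 2), Mul(-208, Mul(Pow(Add(-10, -1), -1), Add(16, -1))))), -1)) = Mul(-4493, Pow(Mul(Pow(Mul(Pow(-11, -1), 15), Rational(3, 2)), Pow(Add(-38, Mul(Pow(-11, -1), 15)), -1), Add(6192, Pow(Mul(Pow(-11, -1), 15), 2), Mul(-208, Mul(Pow(-11, -1), 15)))), -1)) = Mul(-4493, Pow(Mul(Pow(Mul(Rational(-1, 11), 15), Rational(3, 2)), Pow(Add(-38, Mul(Rational(-1, 11), 15)), -1), Add(6192, Pow(Mul(Rational(-1, 11), 15), 2), Mul(-208, Mul(Rational(-1, 11), 15)))), -1)) = Mul(-4493, Pow(Mul(Pow(Rational(-15, 11), Rational(3, 2)), Pow(Add(-38, Rational(-15, 11)), -1), Add(6192, Pow(Rational(-15, 11), 2), Mul(-208, Rational(-15, 11)))), -1)) = Mul(-4493, Pow(Mul(Mul(Rational(-15, 121), I, Pow(165, Rational(1, 2))), Pow(Rational(-433, 11), -1), Add(6192, Rational(225, 121), Rational(3120, 11))), -1)) = Mul(-4493, Pow(Mul(Mul(Rational(-15, 121), I, Pow(165, Rational(1, 2))), Rational(-11, 433), Rational(783777, 121)), -1)) = Mul(-4493, Pow(Mul(Rational(11756655, 576323), I, Pow(165, Rational(1, 2))), -1)) = Mul(-4493, Mul(Rational(-52393, 176349825), I, Pow(165, Rational(1, 2)))) = Mul(Rational(235401749, 176349825), I, Pow(165, Rational(1, 2)))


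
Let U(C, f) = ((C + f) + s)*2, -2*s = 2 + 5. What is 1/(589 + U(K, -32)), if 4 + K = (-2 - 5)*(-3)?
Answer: 1/552 ≈ 0.0018116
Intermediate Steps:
K = 17 (K = -4 + (-2 - 5)*(-3) = -4 - 7*(-3) = -4 + 21 = 17)
s = -7/2 (s = -(2 + 5)/2 = -½*7 = -7/2 ≈ -3.5000)
U(C, f) = -7 + 2*C + 2*f (U(C, f) = ((C + f) - 7/2)*2 = (-7/2 + C + f)*2 = -7 + 2*C + 2*f)
1/(589 + U(K, -32)) = 1/(589 + (-7 + 2*17 + 2*(-32))) = 1/(589 + (-7 + 34 - 64)) = 1/(589 - 37) = 1/552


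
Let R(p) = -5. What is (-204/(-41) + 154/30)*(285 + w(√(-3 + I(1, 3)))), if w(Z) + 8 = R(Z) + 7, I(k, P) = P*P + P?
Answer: 578181/205 ≈ 2820.4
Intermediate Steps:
I(k, P) = P + P² (I(k, P) = P² + P = P + P²)
w(Z) = -6 (w(Z) = -8 + (-5 + 7) = -8 + 2 = -6)
(-204/(-41) + 154/30)*(285 + w(√(-3 + I(1, 3)))) = (-204/(-41) + 154/30)*(285 - 6) = (-204*(-1/41) + 154*(1/30))*279 = (204/41 + 77/15)*279 = (6217/615)*279 = 578181/205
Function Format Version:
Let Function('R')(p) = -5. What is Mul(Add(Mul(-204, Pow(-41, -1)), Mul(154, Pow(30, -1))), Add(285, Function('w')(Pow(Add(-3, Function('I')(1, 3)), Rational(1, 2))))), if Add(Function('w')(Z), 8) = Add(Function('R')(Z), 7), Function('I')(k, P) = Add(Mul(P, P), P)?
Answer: Rational(578181, 205) ≈ 2820.4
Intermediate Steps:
Function('I')(k, P) = Add(P, Pow(P, 2)) (Function('I')(k, P) = Add(Pow(P, 2), P) = Add(P, Pow(P, 2)))
Function('w')(Z) = -6 (Function('w')(Z) = Add(-8, Add(-5, 7)) = Add(-8, 2) = -6)
Mul(Add(Mul(-204, Pow(-41, -1)), Mul(154, Pow(30, -1))), Add(285, Function('w')(Pow(Add(-3, Function('I')(1, 3)), Rational(1, 2))))) = Mul(Add(Mul(-204, Pow(-41, -1)), Mul(154, Pow(30, -1))), Add(285, -6)) = Mul(Add(Mul(-204, Rational(-1, 41)), Mul(154, Rational(1, 30))), 279) = Mul(Add(Rational(204, 41), Rational(77, 15)), 279) = Mul(Rational(6217, 615), 279) = Rational(578181, 205)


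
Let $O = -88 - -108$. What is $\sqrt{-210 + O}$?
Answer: $i \sqrt{190} \approx 13.784 i$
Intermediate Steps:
$O = 20$ ($O = -88 + 108 = 20$)
$\sqrt{-210 + O} = \sqrt{-210 + 20} = \sqrt{-190} = i \sqrt{190}$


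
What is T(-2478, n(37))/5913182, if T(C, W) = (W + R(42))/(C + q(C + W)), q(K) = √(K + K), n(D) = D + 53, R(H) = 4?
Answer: -19411/3028170068110 - 47*I*√1194/9084510204330 ≈ -6.4101e-9 - 1.7877e-10*I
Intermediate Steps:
n(D) = 53 + D
q(K) = √2*√K (q(K) = √(2*K) = √2*√K)
T(C, W) = (4 + W)/(C + √2*√(C + W)) (T(C, W) = (W + 4)/(C + √2*√(C + W)) = (4 + W)/(C + √2*√(C + W)))
T(-2478, n(37))/5913182 = ((4 + (53 + 37))/(-2478 + √2*√(-2478 + (53 + 37))))/5913182 = ((4 + 90)/(-2478 + √2*√(-2478 + 90)))*(1/5913182) = (94/(-2478 + √2*√(-2388)))*(1/5913182) = (94/(-2478 + √2*(2*I*√597)))*(1/5913182) = (94/(-2478 + 2*I*√1194))*(1/5913182) = 47/(2956591*(-2478 + 2*I*√1194))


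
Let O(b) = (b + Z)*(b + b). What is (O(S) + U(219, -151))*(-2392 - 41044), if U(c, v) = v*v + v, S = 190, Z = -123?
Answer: -2089705960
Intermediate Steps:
U(c, v) = v + v² (U(c, v) = v² + v = v + v²)
O(b) = 2*b*(-123 + b) (O(b) = (b - 123)*(b + b) = (-123 + b)*(2*b) = 2*b*(-123 + b))
(O(S) + U(219, -151))*(-2392 - 41044) = (2*190*(-123 + 190) - 151*(1 - 151))*(-2392 - 41044) = (2*190*67 - 151*(-150))*(-43436) = (25460 + 22650)*(-43436) = 48110*(-43436) = -2089705960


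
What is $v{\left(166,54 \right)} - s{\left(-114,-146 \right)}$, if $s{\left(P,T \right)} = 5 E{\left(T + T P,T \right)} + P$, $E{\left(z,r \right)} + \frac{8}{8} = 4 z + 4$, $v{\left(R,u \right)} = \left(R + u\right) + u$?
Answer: $-329587$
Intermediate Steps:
$v{\left(R,u \right)} = R + 2 u$
$E{\left(z,r \right)} = 3 + 4 z$ ($E{\left(z,r \right)} = -1 + \left(4 z + 4\right) = -1 + \left(4 + 4 z\right) = 3 + 4 z$)
$s{\left(P,T \right)} = 15 + P + 20 T + 20 P T$ ($s{\left(P,T \right)} = 5 \left(3 + 4 \left(T + T P\right)\right) + P = 5 \left(3 + 4 \left(T + P T\right)\right) + P = 5 \left(3 + \left(4 T + 4 P T\right)\right) + P = 5 \left(3 + 4 T + 4 P T\right) + P = \left(15 + 20 T + 20 P T\right) + P = 15 + P + 20 T + 20 P T$)
$v{\left(166,54 \right)} - s{\left(-114,-146 \right)} = \left(166 + 2 \cdot 54\right) - \left(15 - 114 + 20 \left(-146\right) \left(1 - 114\right)\right) = \left(166 + 108\right) - \left(15 - 114 + 20 \left(-146\right) \left(-113\right)\right) = 274 - \left(15 - 114 + 329960\right) = 274 - 329861 = -329587$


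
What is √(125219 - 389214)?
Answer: I*√263995 ≈ 513.8*I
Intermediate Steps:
√(125219 - 389214) = √(-263995) = I*√263995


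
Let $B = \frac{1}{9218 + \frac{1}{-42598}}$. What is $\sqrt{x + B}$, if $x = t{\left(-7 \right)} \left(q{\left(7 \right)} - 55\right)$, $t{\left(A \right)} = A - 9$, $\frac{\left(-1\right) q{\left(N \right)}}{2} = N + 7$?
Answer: $\frac{\sqrt{204762269430747420306}}{392668363} \approx 36.442$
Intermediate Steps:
$B = \frac{42598}{392668363}$ ($B = \frac{1}{9218 - \frac{1}{42598}} = \frac{1}{\frac{392668363}{42598}} = \frac{42598}{392668363} \approx 0.00010848$)
$q{\left(N \right)} = -14 - 2 N$ ($q{\left(N \right)} = - 2 \left(N + 7\right) = - 2 \left(7 + N\right) = -14 - 2 N$)
$t{\left(A \right)} = -9 + A$
$x = 1328$ ($x = \left(-9 - 7\right) \left(\left(-14 - 14\right) - 55\right) = - 16 \left(\left(-14 - 14\right) - 55\right) = - 16 \left(-28 - 55\right) = \left(-16\right) \left(-83\right) = 1328$)
$\sqrt{x + B} = \sqrt{1328 + \frac{42598}{392668363}} = \sqrt{\frac{521463628662}{392668363}} = \frac{\sqrt{204762269430747420306}}{392668363}$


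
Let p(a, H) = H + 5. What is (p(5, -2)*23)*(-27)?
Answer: -1863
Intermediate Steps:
p(a, H) = 5 + H
(p(5, -2)*23)*(-27) = ((5 - 2)*23)*(-27) = (3*23)*(-27) = 69*(-27) = -1863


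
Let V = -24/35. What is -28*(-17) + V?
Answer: 16636/35 ≈ 475.31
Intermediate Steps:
V = -24/35 (V = -24*1/35 = -24/35 ≈ -0.68571)
-28*(-17) + V = -28*(-17) - 24/35 = 476 - 24/35 = 16636/35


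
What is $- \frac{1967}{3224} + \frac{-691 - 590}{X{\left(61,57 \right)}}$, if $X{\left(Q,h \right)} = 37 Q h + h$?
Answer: $- \frac{42882441}{69158024} \approx -0.62006$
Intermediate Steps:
$X{\left(Q,h \right)} = h + 37 Q h$ ($X{\left(Q,h \right)} = 37 Q h + h = h + 37 Q h$)
$- \frac{1967}{3224} + \frac{-691 - 590}{X{\left(61,57 \right)}} = - \frac{1967}{3224} + \frac{-691 - 590}{57 \left(1 + 37 \cdot 61\right)} = \left(-1967\right) \frac{1}{3224} + \frac{-691 - 590}{57 \left(1 + 2257\right)} = - \frac{1967}{3224} - \frac{1281}{57 \cdot 2258} = - \frac{1967}{3224} - \frac{1281}{128706} = - \frac{1967}{3224} - \frac{427}{42902} = - \frac{42882441}{69158024}$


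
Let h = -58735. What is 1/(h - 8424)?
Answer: -1/67159 ≈ -1.4890e-5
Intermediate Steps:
1/(h - 8424) = 1/(-58735 - 8424) = 1/(-67159) = -1/67159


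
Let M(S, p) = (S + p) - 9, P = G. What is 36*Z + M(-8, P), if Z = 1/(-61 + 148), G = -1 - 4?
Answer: -626/29 ≈ -21.586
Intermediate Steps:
G = -5
P = -5
Z = 1/87 ≈ 0.011494
M(S, p) = -9 + S + p
36*Z + M(-8, P) = 36*(1/87) + (-9 - 8 - 5) = 12/29 - 22 = -626/29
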